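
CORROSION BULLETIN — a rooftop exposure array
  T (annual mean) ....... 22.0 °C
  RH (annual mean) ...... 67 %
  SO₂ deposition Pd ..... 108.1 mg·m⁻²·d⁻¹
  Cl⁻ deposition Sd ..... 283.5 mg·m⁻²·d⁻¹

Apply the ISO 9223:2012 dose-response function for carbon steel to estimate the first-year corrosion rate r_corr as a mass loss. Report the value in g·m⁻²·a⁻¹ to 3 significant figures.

carbon steel: temperature factor f = -0.054·(12.0) = -0.6480
  sulphur-dioxide contribution → 40.37 μm/a
  chloride contribution → 74.4 μm/a
  total first-year rate 114.8 μm/a
Convert to mass loss: 114.8 μm/a × 7.85 g/cm³ = 901 g·m⁻²·a⁻¹

r_corr = 901 g·m⁻²·a⁻¹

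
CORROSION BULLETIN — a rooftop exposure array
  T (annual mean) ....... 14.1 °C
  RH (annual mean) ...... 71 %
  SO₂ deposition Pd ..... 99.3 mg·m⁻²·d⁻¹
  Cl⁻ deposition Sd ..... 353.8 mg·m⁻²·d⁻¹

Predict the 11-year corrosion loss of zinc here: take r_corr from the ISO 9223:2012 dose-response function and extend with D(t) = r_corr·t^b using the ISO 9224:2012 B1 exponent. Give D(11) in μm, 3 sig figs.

D(11) = 33.8 μm

zinc: f(T) = -0.071·(T−10) [T>10 °C] = -0.2911
  sulphur-dioxide contribution → 1.911 μm/a
  chloride contribution → 2.904 μm/a
  ⇒ r_corr(zinc) = 4.815 μm/a
ISO 9224: D(t) = r_corr · t^b with b = 0.813 (zinc, B1)
  D(11) = 4.815 × 11^0.813 = 4.815 × 7.025 = 33.83 μm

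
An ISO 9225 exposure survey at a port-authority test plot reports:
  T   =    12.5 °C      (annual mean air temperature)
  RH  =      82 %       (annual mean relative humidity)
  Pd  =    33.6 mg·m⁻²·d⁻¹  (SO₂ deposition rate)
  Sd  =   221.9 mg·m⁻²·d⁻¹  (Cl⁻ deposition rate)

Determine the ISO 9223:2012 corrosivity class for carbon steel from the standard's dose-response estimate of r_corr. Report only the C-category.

carbon steel: temperature factor f = -0.054·(2.5) = -0.1350
  sulphur-dioxide contribution → 49.58 μm/a
  chloride contribution → 71.71 μm/a
  ⇒ r_corr(carbon steel) = 121.3 μm/a
ISO 9223 Table 2 (carbon steel): 80 < 121 ≤ 200 μm/a ⇒ C5

C5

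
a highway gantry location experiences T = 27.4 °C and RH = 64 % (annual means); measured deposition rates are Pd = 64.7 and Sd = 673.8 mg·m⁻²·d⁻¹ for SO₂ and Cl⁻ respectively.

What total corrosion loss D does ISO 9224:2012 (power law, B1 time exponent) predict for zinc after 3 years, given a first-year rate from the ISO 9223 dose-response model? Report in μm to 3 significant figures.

D(3) = 31.1 μm

zinc: T>10 °C ⇒ hinge -0.071·(27.4−10) = -1.2354
  SO₂ term: 0.0129·64.7^0.44·exp(0.046·64-1.2354) = 0.4461
  Cl⁻ term: 0.0175·673.8^0.57·exp(0.008·64+0.085·27.4) = 12.28
  sum: 0.4461 + 12.28 → r_corr = 12.72 μm/a
ISO 9224: D(t) = r_corr · t^b with b = 0.813 (zinc, B1)
  D(3) = 12.72 × 3^0.813 = 12.72 × 2.443 = 31.08 μm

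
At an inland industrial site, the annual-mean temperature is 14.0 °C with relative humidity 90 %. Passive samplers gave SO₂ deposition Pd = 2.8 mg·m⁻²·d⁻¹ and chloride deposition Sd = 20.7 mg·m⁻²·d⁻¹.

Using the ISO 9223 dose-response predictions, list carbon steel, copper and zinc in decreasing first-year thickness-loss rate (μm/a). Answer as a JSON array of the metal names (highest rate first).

["carbon steel", "copper", "zinc"]

carbon steel: temperature factor f = -0.054·(4.0) = -0.2160
  sulphur-dioxide contribution → 14.74 μm/a
  chloride contribution → 22.78 μm/a
  total first-year rate 37.52 μm/a
copper: T>10 °C ⇒ hinge -0.080·(14.0−10) = -0.3200
  sulphur-dioxide contribution → 1.018 μm/a
  chloride contribution → 1.178 μm/a
  ⇒ r_corr(copper) = 2.196 μm/a
zinc: temperature factor f = -0.071·(4.0) = -0.2840
  sulphur-dioxide contribution → 0.9594 μm/a
  chloride contribution → 0.6647 μm/a
  ⇒ r_corr(zinc) = 1.624 μm/a
Ordering by μm/a: carbon steel (37.5) > copper (2.2) > zinc (1.62)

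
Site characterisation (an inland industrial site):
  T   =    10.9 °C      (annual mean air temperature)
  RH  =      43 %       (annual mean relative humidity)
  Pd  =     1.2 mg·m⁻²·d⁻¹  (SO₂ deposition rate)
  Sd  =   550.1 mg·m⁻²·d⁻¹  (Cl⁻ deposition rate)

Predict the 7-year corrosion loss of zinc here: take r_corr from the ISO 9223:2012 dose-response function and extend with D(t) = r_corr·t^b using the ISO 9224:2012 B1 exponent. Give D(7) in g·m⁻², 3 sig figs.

zinc: temperature factor f = -0.071·(0.9) = -0.0639
  Pd branch = 0.0129·Pd^0.44·e^(0.046·RH+f) = 0.09478 μm/a
  Sd branch = 0.0175·Sd^0.57·e^(0.008·RH+0.085·T) = 2.274 μm/a
  sum: 0.09478 + 2.274 → r_corr = 2.369 μm/a
ISO 9224: D(t) = r_corr · t^b with b = 0.813 (zinc, B1)
  D(7) = 2.369 × 7^0.813 = 2.369 × 4.865 = 11.53 μm
  Mass loss = 11.53 μm × 7.14 g/cm³ = 82.29 g·m⁻²

D(7) = 82.3 g·m⁻²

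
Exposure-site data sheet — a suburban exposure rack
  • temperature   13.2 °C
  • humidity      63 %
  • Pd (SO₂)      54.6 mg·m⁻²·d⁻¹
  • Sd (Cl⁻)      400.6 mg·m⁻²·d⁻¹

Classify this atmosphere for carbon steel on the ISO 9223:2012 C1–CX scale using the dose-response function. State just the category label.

C5

carbon steel: temperature factor f = -0.054·(3.2) = -0.1728
  Pd branch = 1.77·Pd^0.52·e^(0.02·RH+f) = 42.02 μm/a
  Cl⁻ term: 0.102·400.6^0.62·exp(0.033·63+0.04·13.2) = 56.82
  r_corr = 42.02 + 56.82 = 98.84 μm/a
Category bounds: 80…200 μm/a bracket r_corr ⇒ C5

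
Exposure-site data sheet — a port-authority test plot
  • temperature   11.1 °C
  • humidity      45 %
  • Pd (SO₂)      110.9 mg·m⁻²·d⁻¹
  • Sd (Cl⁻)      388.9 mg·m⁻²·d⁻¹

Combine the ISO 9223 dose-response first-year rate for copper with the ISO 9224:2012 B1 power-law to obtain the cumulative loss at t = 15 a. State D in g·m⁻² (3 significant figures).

copper: temperature factor f = -0.080·(1.1) = -0.0880
  SO₂ term: 0.0053·110.9^0.26·exp(0.059·45-0.0880) = 0.2349
  Cl⁻ term: 0.01025·388.9^0.27·exp(0.036·45+0.049·11.1) = 0.4464
  r_corr = 0.2349 + 0.4464 = 0.6813 μm/a
Power-law: D(15) = r_corr · 15^0.667
  D(15) = 0.6813 × 15^0.667 = 0.6813 × 6.088 = 4.147 μm
  Mass loss = 4.147 μm × 8.96 g/cm³ = 37.16 g·m⁻²

D(15) = 37.2 g·m⁻²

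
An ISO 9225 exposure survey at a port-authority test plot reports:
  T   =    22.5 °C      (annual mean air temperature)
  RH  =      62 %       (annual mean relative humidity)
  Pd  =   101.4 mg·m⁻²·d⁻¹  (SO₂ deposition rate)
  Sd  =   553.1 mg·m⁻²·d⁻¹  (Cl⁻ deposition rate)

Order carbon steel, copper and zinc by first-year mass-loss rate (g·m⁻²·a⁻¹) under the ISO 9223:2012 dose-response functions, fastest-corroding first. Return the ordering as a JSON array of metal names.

carbon steel: T>10 °C ⇒ hinge -0.054·(22.5−10) = -0.6750
  sulphur-dioxide contribution → 34.39 μm/a
  chloride contribution → 97.4 μm/a
  total first-year rate 131.8 μm/a
  mass loss = 131.8 μm/a × 7.85 g/cm³ = 1035 g·m⁻²·a⁻¹
copper: T>10 °C ⇒ hinge -0.080·(22.5−10) = -1.0000
  sulphur-dioxide contribution → 0.2513 μm/a
  chloride contribution → 1.583 μm/a
  ⇒ r_corr(copper) = 1.834 μm/a
  mass loss = 1.834 μm/a × 8.96 g/cm³ = 16.43 g·m⁻²·a⁻¹
zinc: f(T) = -0.071·(T−10) [T>10 °C] = -0.8875
  sulphur-dioxide contribution → 0.7021 μm/a
  chloride contribution → 7.119 μm/a
  total first-year rate 7.821 μm/a
  mass loss = 7.821 μm/a × 7.14 g/cm³ = 55.84 g·m⁻²·a⁻¹
Ordering by g·m⁻²·a⁻¹: carbon steel (1030) > zinc (55.8) > copper (16.4)

["carbon steel", "zinc", "copper"]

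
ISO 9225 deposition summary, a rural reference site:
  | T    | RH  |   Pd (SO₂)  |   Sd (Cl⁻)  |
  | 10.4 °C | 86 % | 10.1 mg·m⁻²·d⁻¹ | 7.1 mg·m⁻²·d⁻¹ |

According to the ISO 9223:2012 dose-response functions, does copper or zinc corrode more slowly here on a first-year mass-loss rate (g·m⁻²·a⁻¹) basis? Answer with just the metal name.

copper: f(T) = -0.080·(T−10) [T>10 °C] = -0.0320
  SO₂ term: 0.0053·10.1^0.26·exp(0.059·86-0.0320) = 1.497
  Cl⁻ term: 0.01025·7.1^0.27·exp(0.036·86+0.049·10.4) = 0.6404
  r_corr = 1.497 + 0.6404 = 2.137 μm/a
  mass loss = 2.137 μm/a × 8.96 g/cm³ = 19.15 g·m⁻²·a⁻¹
zinc: temperature factor f = -0.071·(0.4) = -0.0284
  Pd branch = 0.0129·Pd^0.44·e^(0.046·RH+f) = 1.812 μm/a
  Sd branch = 0.0175·Sd^0.57·e^(0.008·RH+0.085·T) = 0.2576 μm/a
  sum: 1.812 + 0.2576 → r_corr = 2.07 μm/a
  mass loss = 2.07 μm/a × 7.14 g/cm³ = 14.78 g·m⁻²·a⁻¹
Ordering by g·m⁻²·a⁻¹: copper (19.1) > zinc (14.8)

zinc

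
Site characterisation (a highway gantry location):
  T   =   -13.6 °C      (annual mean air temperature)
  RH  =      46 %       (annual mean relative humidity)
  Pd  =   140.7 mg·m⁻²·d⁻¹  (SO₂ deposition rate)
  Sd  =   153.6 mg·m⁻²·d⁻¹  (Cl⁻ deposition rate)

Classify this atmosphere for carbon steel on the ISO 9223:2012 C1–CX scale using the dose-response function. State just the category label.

C2

carbon steel: f(T) = +0.150·(T−10) [T≤10 °C] = -3.5400
  SO₂ term: 1.77·140.7^0.52·exp(0.02·46-3.5400) = 1.687
  Sd branch = 0.102·Sd^0.62·e^(0.033·RH+0.04·T) = 6.126 μm/a
  sum: 1.687 + 6.126 → r_corr = 7.813 μm/a
ISO 9223 Table 2 (carbon steel): 1.3 < 7.81 ≤ 25 μm/a ⇒ C2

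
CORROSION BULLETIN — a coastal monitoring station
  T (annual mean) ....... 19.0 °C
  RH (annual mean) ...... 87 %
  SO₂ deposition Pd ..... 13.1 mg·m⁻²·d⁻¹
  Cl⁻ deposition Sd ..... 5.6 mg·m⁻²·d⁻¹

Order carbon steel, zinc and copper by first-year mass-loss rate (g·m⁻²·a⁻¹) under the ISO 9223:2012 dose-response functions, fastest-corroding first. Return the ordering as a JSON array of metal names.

carbon steel: f(T) = -0.054·(T−10) [T>10 °C] = -0.4860
  sulphur-dioxide contribution → 23.64 μm/a
  chloride contribution → 11.2 μm/a
  ⇒ r_corr(carbon steel) = 34.84 μm/a
  mass loss = 34.84 μm/a × 7.85 g/cm³ = 273.5 g·m⁻²·a⁻¹
zinc: temperature factor f = -0.071·(9.0) = -0.6390
  sulphur-dioxide contribution → 1.155 μm/a
  chloride contribution → 0.4712 μm/a
  ⇒ r_corr(zinc) = 1.627 μm/a
  mass loss = 1.627 μm/a × 7.14 g/cm³ = 11.61 g·m⁻²·a⁻¹
copper: f(T) = -0.080·(T−10) [T>10 °C] = -0.7200
  sulphur-dioxide contribution → 0.8537 μm/a
  chloride contribution → 0.949 μm/a
  total first-year rate 1.803 μm/a
  mass loss = 1.803 μm/a × 8.96 g/cm³ = 16.15 g·m⁻²·a⁻¹
Ordering by g·m⁻²·a⁻¹: carbon steel (273) > copper (16.2) > zinc (11.6)

["carbon steel", "copper", "zinc"]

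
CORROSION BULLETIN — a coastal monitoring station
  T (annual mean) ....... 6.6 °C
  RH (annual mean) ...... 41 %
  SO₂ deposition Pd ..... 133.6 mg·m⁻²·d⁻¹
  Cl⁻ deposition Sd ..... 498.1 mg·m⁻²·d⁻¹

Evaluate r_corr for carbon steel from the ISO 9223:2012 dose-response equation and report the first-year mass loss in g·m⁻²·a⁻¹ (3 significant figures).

r_corr = 431 g·m⁻²·a⁻¹

carbon steel: f(T) = +0.150·(T−10) [T≤10 °C] = -0.5100
  sulphur-dioxide contribution → 30.76 μm/a
  chloride contribution → 24.17 μm/a
  ⇒ r_corr(carbon steel) = 54.93 μm/a
Convert to mass loss: 54.93 μm/a × 7.85 g/cm³ = 431.2 g·m⁻²·a⁻¹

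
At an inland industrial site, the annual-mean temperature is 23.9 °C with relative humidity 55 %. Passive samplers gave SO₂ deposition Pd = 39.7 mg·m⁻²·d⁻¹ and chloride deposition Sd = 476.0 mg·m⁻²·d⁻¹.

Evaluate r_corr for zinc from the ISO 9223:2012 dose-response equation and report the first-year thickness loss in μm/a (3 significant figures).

zinc: temperature factor f = -0.071·(13.9) = -0.9869
  Pd branch = 0.0129·Pd^0.44·e^(0.046·RH+f) = 0.3049 μm/a
  Cl⁻ term: 0.0175·476.0^0.57·exp(0.008·55+0.085·23.9) = 6.96
  sum: 0.3049 + 6.96 → r_corr = 7.265 μm/a

r_corr = 7.27 μm/a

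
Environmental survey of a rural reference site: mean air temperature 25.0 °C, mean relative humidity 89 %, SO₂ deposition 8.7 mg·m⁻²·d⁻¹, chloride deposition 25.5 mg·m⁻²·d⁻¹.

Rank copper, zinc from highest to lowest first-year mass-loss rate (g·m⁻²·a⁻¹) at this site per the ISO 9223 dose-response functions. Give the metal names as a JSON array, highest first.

copper: f(T) = -0.080·(T−10) [T>10 °C] = -1.2000
  Pd branch = 0.0053·Pd^0.26·e^(0.059·RH+f) = 0.5344 μm/a
  Cl⁻ term: 0.01025·25.5^0.27·exp(0.036·89+0.049·25.0) = 2.061
  sum: 0.5344 + 2.061 → r_corr = 2.595 μm/a
  mass loss = 2.595 μm/a × 8.96 g/cm³ = 23.25 g·m⁻²·a⁻¹
zinc: f(T) = -0.071·(T−10) [T>10 °C] = -1.0650
  Pd branch = 0.0129·Pd^0.44·e^(0.046·RH+f) = 0.691 μm/a
  Cl⁻ term: 0.0175·25.5^0.57·exp(0.008·89+0.085·25.0) = 1.892
  sum: 0.691 + 1.892 → r_corr = 2.583 μm/a
  mass loss = 2.583 μm/a × 7.14 g/cm³ = 18.44 g·m⁻²·a⁻¹
Ordering by g·m⁻²·a⁻¹: copper (23.3) > zinc (18.4)

["copper", "zinc"]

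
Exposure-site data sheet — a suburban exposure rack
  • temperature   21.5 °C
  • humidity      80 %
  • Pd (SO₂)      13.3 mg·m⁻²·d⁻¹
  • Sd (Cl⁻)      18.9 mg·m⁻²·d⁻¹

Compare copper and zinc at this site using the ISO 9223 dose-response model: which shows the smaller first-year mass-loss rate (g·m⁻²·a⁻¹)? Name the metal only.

zinc

copper: T>10 °C ⇒ hinge -0.080·(21.5−10) = -0.9200
  Pd branch = 0.0053·Pd^0.26·e^(0.059·RH+f) = 0.4643 μm/a
  Cl⁻ term: 0.01025·18.9^0.27·exp(0.036·80+0.049·21.5) = 1.158
  sum: 0.4643 + 1.158 → r_corr = 1.622 μm/a
  mass loss = 1.622 μm/a × 8.96 g/cm³ = 14.53 g·m⁻²·a⁻¹
zinc: f(T) = -0.071·(T−10) [T>10 °C] = -0.8165
  SO₂ term: 0.0129·13.3^0.44·exp(0.046·80-0.8165) = 0.7058
  Cl⁻ term: 0.0175·18.9^0.57·exp(0.008·80+0.085·21.5) = 1.102
  sum: 0.7058 + 1.102 → r_corr = 1.808 μm/a
  mass loss = 1.808 μm/a × 7.14 g/cm³ = 12.91 g·m⁻²·a⁻¹
Ordering by g·m⁻²·a⁻¹: copper (14.5) > zinc (12.9)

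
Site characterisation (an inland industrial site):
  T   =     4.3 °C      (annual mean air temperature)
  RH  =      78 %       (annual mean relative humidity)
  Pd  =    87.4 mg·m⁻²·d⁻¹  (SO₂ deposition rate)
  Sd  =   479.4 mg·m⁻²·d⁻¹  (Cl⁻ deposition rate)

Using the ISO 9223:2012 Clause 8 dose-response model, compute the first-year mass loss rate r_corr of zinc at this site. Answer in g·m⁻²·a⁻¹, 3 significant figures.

zinc: temperature factor f = +0.038·(-5.7) = -0.2166
  SO₂ term: 0.0129·87.4^0.44·exp(0.046·78-0.2166) = 2.686
  Sd branch = 0.0175·Sd^0.57·e^(0.008·RH+0.085·T) = 1.588 μm/a
  sum: 2.686 + 1.588 → r_corr = 4.273 μm/a
Convert to mass loss: 4.273 μm/a × 7.14 g/cm³ = 30.51 g·m⁻²·a⁻¹

r_corr = 30.5 g·m⁻²·a⁻¹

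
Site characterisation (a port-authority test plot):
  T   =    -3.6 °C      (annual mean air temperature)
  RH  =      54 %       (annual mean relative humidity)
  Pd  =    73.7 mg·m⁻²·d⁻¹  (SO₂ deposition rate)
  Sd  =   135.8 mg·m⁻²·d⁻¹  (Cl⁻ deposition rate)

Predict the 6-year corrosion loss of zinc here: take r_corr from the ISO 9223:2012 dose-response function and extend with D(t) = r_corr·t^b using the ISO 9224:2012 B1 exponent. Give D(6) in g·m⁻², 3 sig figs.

zinc: temperature factor f = +0.038·(-13.6) = -0.5168
  Pd branch = 0.0129·Pd^0.44·e^(0.046·RH+f) = 0.6118 μm/a
  Cl⁻ term: 0.0175·135.8^0.57·exp(0.008·54+0.085·-3.6) = 0.3262
  sum: 0.6118 + 0.3262 → r_corr = 0.938 μm/a
Power-law: D(6) = r_corr · 6^0.813
  D(6) = 0.938 × 6^0.813 = 0.938 × 4.292 = 4.026 μm
  Mass loss = 4.026 μm × 7.14 g/cm³ = 28.74 g·m⁻²

D(6) = 28.7 g·m⁻²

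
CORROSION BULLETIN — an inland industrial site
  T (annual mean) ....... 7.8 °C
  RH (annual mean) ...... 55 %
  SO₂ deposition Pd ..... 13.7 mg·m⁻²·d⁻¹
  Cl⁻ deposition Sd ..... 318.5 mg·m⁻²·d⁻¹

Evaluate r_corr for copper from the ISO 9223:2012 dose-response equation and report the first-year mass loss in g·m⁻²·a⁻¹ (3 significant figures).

r_corr = 6.45 g·m⁻²·a⁻¹

copper: f(T) = +0.126·(T−10) [T≤10 °C] = -0.2772
  SO₂ term: 0.0053·13.7^0.26·exp(0.059·55-0.2772) = 0.2036
  Sd branch = 0.01025·Sd^0.27·e^(0.036·RH+0.049·T) = 0.5158 μm/a
  sum: 0.2036 + 0.5158 → r_corr = 0.7193 μm/a
Convert to mass loss: 0.7193 μm/a × 8.96 g/cm³ = 6.445 g·m⁻²·a⁻¹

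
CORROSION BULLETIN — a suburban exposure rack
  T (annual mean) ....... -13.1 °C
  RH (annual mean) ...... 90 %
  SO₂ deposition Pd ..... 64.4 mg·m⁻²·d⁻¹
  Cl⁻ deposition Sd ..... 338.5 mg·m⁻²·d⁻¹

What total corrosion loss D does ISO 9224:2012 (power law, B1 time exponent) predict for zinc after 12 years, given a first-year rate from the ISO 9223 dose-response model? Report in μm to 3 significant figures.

zinc: T≤10 °C ⇒ hinge +0.038·(-13.1−10) = -0.8778
  SO₂ term: 0.0129·64.4^0.44·exp(0.046·90-0.8778) = 2.105
  Sd branch = 0.0175·Sd^0.57·e^(0.008·RH+0.085·T) = 0.3266 μm/a
  sum: 2.105 + 0.3266 → r_corr = 2.432 μm/a
ISO 9224: D(t) = r_corr · t^b with b = 0.813 (zinc, B1)
  D(12) = 2.432 × 12^0.813 = 2.432 × 7.54 = 18.33 μm

D(12) = 18.3 μm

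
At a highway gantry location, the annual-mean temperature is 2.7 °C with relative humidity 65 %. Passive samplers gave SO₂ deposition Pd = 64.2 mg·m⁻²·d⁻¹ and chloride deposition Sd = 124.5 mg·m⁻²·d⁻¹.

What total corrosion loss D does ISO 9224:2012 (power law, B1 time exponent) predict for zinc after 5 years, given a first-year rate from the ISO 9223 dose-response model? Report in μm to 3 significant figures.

zinc: temperature factor f = +0.038·(-7.3) = -0.2774
  SO₂ term: 0.0129·64.2^0.44·exp(0.046·65-0.2774) = 1.213
  Sd branch = 0.0175·Sd^0.57·e^(0.008·RH+0.085·T) = 0.5791 μm/a
  sum: 1.213 + 0.5791 → r_corr = 1.792 μm/a
Power-law: D(5) = r_corr · 5^0.813
  D(5) = 1.792 × 5^0.813 = 1.792 × 3.701 = 6.633 μm

D(5) = 6.63 μm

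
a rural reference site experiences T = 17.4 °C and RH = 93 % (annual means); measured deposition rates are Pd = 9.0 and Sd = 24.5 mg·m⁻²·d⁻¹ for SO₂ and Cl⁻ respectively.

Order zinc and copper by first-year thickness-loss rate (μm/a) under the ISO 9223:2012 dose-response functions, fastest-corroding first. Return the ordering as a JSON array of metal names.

zinc: temperature factor f = -0.071·(7.4) = -0.5254
  Pd branch = 0.0129·Pd^0.44·e^(0.046·RH+f) = 1.446 μm/a
  Sd branch = 0.0175·Sd^0.57·e^(0.008·RH+0.085·T) = 1.001 μm/a
  r_corr = 1.446 + 1.001 = 2.447 μm/a
copper: T>10 °C ⇒ hinge -0.080·(17.4−10) = -0.5920
  SO₂ term: 0.0053·9.0^0.26·exp(0.059·93-0.5920) = 1.254
  Cl⁻ term: 0.01025·24.5^0.27·exp(0.036·93+0.049·17.4) = 1.622
  sum: 1.254 + 1.622 → r_corr = 2.876 μm/a
Ordering by μm/a: copper (2.88) > zinc (2.45)

["copper", "zinc"]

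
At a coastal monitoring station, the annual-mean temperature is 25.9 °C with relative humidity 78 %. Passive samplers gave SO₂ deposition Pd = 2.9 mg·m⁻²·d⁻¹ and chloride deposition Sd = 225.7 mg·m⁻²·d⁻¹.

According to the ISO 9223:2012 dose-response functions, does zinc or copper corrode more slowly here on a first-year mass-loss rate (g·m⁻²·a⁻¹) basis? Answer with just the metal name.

zinc: temperature factor f = -0.071·(15.9) = -1.1289
  sulphur-dioxide contribution → 0.241 μm/a
  chloride contribution → 6.481 μm/a
  total first-year rate 6.722 μm/a
  mass loss = 6.722 μm/a × 7.14 g/cm³ = 48 g·m⁻²·a⁻¹
copper: f(T) = -0.080·(T−10) [T>10 °C] = -1.2720
  sulphur-dioxide contribution → 0.1953 μm/a
  chloride contribution → 2.611 μm/a
  total first-year rate 2.806 μm/a
  mass loss = 2.806 μm/a × 8.96 g/cm³ = 25.15 g·m⁻²·a⁻¹
Ordering by g·m⁻²·a⁻¹: zinc (48) > copper (25.1)

copper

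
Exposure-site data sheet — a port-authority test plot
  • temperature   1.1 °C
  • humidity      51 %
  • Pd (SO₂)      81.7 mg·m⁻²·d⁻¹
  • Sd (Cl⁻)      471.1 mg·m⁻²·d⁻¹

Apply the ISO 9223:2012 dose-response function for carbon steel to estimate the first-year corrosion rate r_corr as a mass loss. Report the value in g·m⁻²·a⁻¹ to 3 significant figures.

r_corr = 305 g·m⁻²·a⁻¹

carbon steel: T≤10 °C ⇒ hinge +0.150·(1.1−10) = -1.3350
  sulphur-dioxide contribution → 12.75 μm/a
  chloride contribution → 26.06 μm/a
  ⇒ r_corr(carbon steel) = 38.81 μm/a
Convert to mass loss: 38.81 μm/a × 7.85 g/cm³ = 304.7 g·m⁻²·a⁻¹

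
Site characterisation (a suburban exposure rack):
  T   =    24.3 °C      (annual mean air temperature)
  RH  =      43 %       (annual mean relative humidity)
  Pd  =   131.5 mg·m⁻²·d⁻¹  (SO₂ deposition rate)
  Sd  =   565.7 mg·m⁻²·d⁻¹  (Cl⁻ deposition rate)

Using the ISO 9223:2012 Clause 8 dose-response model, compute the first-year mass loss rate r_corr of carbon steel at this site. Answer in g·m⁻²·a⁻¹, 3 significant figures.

r_corr = 637 g·m⁻²·a⁻¹

carbon steel: temperature factor f = -0.054·(14.3) = -0.7722
  SO₂ term: 1.77·131.5^0.52·exp(0.02·43-0.7722) = 24.43
  Cl⁻ term: 0.102·565.7^0.62·exp(0.033·43+0.04·24.3) = 56.7
  sum: 24.43 + 56.7 → r_corr = 81.13 μm/a
Convert to mass loss: 81.13 μm/a × 7.85 g/cm³ = 636.9 g·m⁻²·a⁻¹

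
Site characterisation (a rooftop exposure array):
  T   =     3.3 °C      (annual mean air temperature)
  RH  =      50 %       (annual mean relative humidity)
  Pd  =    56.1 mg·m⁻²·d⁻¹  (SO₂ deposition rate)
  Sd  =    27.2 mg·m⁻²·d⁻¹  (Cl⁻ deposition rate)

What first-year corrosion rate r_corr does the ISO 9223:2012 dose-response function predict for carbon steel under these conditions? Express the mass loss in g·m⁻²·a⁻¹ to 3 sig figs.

carbon steel: f(T) = +0.150·(T−10) [T≤10 °C] = -1.0050
  SO₂ term: 1.77·56.1^0.52·exp(0.02·50-1.0050) = 14.3
  Cl⁻ term: 0.102·27.2^0.62·exp(0.033·50+0.04·3.3) = 4.698
  r_corr = 14.3 + 4.698 = 19 μm/a
Convert to mass loss: 19 μm/a × 7.85 g/cm³ = 149.1 g·m⁻²·a⁻¹

r_corr = 149 g·m⁻²·a⁻¹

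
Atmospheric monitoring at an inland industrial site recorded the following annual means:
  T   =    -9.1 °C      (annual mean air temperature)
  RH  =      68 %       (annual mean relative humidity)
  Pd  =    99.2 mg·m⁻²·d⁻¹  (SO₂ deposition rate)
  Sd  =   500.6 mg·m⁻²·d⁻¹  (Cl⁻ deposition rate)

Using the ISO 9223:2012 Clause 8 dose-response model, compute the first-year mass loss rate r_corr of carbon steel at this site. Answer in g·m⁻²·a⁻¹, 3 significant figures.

r_corr = 281 g·m⁻²·a⁻¹

carbon steel: f(T) = +0.150·(T−10) [T≤10 °C] = -2.8650
  sulphur-dioxide contribution → 4.291 μm/a
  chloride contribution → 31.53 μm/a
  ⇒ r_corr(carbon steel) = 35.82 μm/a
Convert to mass loss: 35.82 μm/a × 7.85 g/cm³ = 281.2 g·m⁻²·a⁻¹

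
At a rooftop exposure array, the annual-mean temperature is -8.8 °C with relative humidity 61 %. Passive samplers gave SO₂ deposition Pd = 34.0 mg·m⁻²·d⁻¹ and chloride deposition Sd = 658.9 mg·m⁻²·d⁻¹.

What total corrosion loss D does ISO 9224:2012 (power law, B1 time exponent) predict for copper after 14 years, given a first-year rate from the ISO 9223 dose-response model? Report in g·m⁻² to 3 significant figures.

D(14) = 20.4 g·m⁻²

copper: temperature factor f = +0.126·(-18.8) = -2.3688
  sulphur-dioxide contribution → 0.04537 μm/a
  chloride contribution → 0.3453 μm/a
  total first-year rate 0.3907 μm/a
Power-law: D(14) = r_corr · 14^0.667
  D(14) = 0.3907 × 14^0.667 = 0.3907 × 5.814 = 2.272 μm
  Mass loss = 2.272 μm × 8.96 g/cm³ = 20.35 g·m⁻²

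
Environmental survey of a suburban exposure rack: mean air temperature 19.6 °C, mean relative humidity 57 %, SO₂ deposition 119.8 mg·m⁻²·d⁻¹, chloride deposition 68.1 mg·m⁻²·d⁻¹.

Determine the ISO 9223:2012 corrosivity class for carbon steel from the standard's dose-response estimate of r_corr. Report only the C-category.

C4

carbon steel: temperature factor f = -0.054·(9.6) = -0.5184
  Pd branch = 1.77·Pd^0.52·e^(0.02·RH+f) = 39.69 μm/a
  Sd branch = 0.102·Sd^0.62·e^(0.033·RH+0.04·T) = 20.07 μm/a
  r_corr = 39.69 + 20.07 = 59.76 μm/a
ISO 9223 Table 2 (carbon steel): 50 < 59.8 ≤ 80 μm/a ⇒ C4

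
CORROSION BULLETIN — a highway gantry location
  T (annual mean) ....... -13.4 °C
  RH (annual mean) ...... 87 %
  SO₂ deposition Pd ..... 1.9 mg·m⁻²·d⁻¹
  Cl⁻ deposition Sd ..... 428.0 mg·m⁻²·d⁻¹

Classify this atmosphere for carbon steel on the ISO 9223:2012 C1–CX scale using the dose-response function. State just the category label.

carbon steel: temperature factor f = +0.150·(-23.4) = -3.5100
  sulphur-dioxide contribution → 0.4209 μm/a
  chloride contribution → 45.1 μm/a
  total first-year rate 45.52 μm/a
ISO 9223 Table 2 (carbon steel): 25 < 45.5 ≤ 50 μm/a ⇒ C3

C3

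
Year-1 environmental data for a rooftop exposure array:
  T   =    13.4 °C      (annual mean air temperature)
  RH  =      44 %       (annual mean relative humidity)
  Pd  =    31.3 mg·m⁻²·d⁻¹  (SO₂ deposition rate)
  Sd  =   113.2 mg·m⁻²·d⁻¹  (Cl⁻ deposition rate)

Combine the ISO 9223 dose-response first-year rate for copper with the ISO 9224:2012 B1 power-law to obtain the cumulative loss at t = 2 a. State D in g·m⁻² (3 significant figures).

D(2) = 6.80 g·m⁻²

copper: temperature factor f = -0.080·(3.4) = -0.2720
  sulphur-dioxide contribution → 0.1326 μm/a
  chloride contribution → 0.3454 μm/a
  total first-year rate 0.478 μm/a
ISO 9224: D(t) = r_corr · t^b with b = 0.667 (copper, B1)
  D(2) = 0.478 × 2^0.667 = 0.478 × 1.588 = 0.7589 μm
  Mass loss = 0.7589 μm × 8.96 g/cm³ = 6.8 g·m⁻²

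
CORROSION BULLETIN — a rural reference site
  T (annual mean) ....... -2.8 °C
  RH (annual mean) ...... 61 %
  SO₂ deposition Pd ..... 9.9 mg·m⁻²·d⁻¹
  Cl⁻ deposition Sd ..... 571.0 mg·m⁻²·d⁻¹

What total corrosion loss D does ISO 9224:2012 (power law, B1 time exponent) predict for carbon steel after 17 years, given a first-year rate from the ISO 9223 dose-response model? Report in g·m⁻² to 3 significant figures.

D(17) = 1.31e+03 g·m⁻²

carbon steel: f(T) = +0.150·(T−10) [T≤10 °C] = -1.9200
  sulphur-dioxide contribution → 2.895 μm/a
  chloride contribution → 34.94 μm/a
  ⇒ r_corr(carbon steel) = 37.83 μm/a
ISO 9224: D(t) = r_corr · t^b with b = 0.523 (carbon steel, B1)
  D(17) = 37.83 × 17^0.523 = 37.83 × 4.401 = 166.5 μm
  Mass loss = 166.5 μm × 7.85 g/cm³ = 1307 g·m⁻²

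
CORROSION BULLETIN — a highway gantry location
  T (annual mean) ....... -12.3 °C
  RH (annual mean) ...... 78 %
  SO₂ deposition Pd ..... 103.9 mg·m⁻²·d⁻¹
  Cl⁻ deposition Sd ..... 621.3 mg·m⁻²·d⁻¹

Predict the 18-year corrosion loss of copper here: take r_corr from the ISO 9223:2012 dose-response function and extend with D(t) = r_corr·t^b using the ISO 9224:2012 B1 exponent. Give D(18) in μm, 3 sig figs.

D(18) = 4.36 μm

copper: T≤10 °C ⇒ hinge +0.126·(-12.3−10) = -2.8098
  SO₂ term: 0.0053·103.9^0.26·exp(0.059·78-2.8098) = 0.1064
  Sd branch = 0.01025·Sd^0.27·e^(0.036·RH+0.049·T) = 0.528 μm/a
  sum: 0.1064 + 0.528 → r_corr = 0.6344 μm/a
Power-law: D(18) = r_corr · 18^0.667
  D(18) = 0.6344 × 18^0.667 = 0.6344 × 6.875 = 4.362 μm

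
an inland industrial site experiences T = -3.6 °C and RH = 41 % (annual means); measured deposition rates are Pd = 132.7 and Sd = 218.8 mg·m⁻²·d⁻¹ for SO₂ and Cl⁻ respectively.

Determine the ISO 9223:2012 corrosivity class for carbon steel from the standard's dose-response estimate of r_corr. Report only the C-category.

carbon steel: T≤10 °C ⇒ hinge +0.150·(-3.6−10) = -2.0400
  sulphur-dioxide contribution → 6.638 μm/a
  chloride contribution → 9.649 μm/a
  total first-year rate 16.29 μm/a
Category bounds: 1.3…25 μm/a bracket r_corr ⇒ C2

C2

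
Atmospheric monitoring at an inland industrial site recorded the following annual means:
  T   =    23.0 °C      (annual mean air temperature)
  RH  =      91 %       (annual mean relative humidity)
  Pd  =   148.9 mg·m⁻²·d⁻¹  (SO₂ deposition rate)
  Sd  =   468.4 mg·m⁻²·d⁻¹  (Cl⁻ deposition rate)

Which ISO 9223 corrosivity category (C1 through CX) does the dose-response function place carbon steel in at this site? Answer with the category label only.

CX

carbon steel: temperature factor f = -0.054·(13.0) = -0.7020
  sulphur-dioxide contribution → 73.02 μm/a
  chloride contribution → 233.4 μm/a
  total first-year rate 306.4 μm/a
ISO 9223 Table 2 (carbon steel): 200 < 306 ≤ 700 μm/a ⇒ CX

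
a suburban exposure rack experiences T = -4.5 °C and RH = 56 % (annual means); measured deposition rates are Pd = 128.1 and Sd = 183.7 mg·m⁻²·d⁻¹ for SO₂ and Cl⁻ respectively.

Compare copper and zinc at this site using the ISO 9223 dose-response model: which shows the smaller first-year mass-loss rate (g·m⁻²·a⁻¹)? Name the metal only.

copper

copper: temperature factor f = +0.126·(-14.5) = -1.8270
  Pd branch = 0.0053·Pd^0.26·e^(0.059·RH+f) = 0.08198 μm/a
  Sd branch = 0.01025·Sd^0.27·e^(0.036·RH+0.049·T) = 0.2522 μm/a
  sum: 0.08198 + 0.2522 → r_corr = 0.3342 μm/a
  mass loss = 0.3342 μm/a × 8.96 g/cm³ = 2.995 g·m⁻²·a⁻¹
zinc: T≤10 °C ⇒ hinge +0.038·(-4.5−10) = -0.5510
  Pd branch = 0.0129·Pd^0.44·e^(0.046·RH+f) = 0.8267 μm/a
  Sd branch = 0.0175·Sd^0.57·e^(0.008·RH+0.085·T) = 0.3648 μm/a
  r_corr = 0.8267 + 0.3648 = 1.191 μm/a
  mass loss = 1.191 μm/a × 7.14 g/cm³ = 8.507 g·m⁻²·a⁻¹
Ordering by g·m⁻²·a⁻¹: zinc (8.51) > copper (2.99)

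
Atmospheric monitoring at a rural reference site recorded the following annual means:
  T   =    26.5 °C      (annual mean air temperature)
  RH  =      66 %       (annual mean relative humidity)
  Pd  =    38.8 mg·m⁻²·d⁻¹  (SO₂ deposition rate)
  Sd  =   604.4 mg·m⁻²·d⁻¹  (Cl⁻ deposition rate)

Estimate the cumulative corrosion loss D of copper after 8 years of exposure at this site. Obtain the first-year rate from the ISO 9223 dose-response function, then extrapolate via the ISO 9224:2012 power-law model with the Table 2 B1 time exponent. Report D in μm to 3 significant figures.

copper: f(T) = -0.080·(T−10) [T>10 °C] = -1.3200
  SO₂ term: 0.0053·38.8^0.26·exp(0.059·66-1.3200) = 0.18
  Sd branch = 0.01025·Sd^0.27·e^(0.036·RH+0.049·T) = 2.278 μm/a
  r_corr = 0.18 + 2.278 = 2.458 μm/a
ISO 9224: D(t) = r_corr · t^b with b = 0.667 (copper, B1)
  D(8) = 2.458 × 8^0.667 = 2.458 × 4.003 = 9.838 μm

D(8) = 9.84 μm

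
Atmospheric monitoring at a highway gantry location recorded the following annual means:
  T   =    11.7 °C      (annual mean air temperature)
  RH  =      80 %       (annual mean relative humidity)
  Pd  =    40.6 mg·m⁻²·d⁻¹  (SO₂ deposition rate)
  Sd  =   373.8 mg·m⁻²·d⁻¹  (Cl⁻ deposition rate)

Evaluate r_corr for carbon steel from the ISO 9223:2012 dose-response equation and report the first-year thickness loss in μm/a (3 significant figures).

carbon steel: T>10 °C ⇒ hinge -0.054·(11.7−10) = -0.0918
  sulphur-dioxide contribution → 54.88 μm/a
  chloride contribution → 89.83 μm/a
  ⇒ r_corr(carbon steel) = 144.7 μm/a

r_corr = 145 μm/a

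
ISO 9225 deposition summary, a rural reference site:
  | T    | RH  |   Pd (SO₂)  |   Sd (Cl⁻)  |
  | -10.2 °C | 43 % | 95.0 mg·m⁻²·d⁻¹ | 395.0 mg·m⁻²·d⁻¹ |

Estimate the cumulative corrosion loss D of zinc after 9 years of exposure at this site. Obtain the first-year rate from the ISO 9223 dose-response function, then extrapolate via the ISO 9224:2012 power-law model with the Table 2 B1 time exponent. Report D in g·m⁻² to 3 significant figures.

D(9) = 27.0 g·m⁻²

zinc: T≤10 °C ⇒ hinge +0.038·(-10.2−10) = -0.7676
  SO₂ term: 0.0129·95.0^0.44·exp(0.046·43-0.7676) = 0.321
  Sd branch = 0.0175·Sd^0.57·e^(0.008·RH+0.085·T) = 0.3133 μm/a
  sum: 0.321 + 0.3133 → r_corr = 0.6343 μm/a
Long-term exponent b (ISO 9224 Table 2, B1) = 0.813
  D(9) = 0.6343 × 9^0.813 = 0.6343 × 5.968 = 3.785 μm
  Mass loss = 3.785 μm × 7.14 g/cm³ = 27.03 g·m⁻²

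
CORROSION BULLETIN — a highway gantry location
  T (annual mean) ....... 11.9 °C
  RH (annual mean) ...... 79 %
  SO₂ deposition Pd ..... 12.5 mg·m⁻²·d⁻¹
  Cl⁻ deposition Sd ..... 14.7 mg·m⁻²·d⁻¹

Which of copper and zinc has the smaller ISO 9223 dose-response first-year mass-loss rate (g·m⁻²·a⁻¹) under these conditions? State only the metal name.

copper: temperature factor f = -0.080·(1.9) = -0.1520
  SO₂ term: 0.0053·12.5^0.26·exp(0.059·79-0.1520) = 0.9283
  Cl⁻ term: 0.01025·14.7^0.27·exp(0.036·79+0.049·11.9) = 0.652
  r_corr = 0.9283 + 0.652 = 1.58 μm/a
  mass loss = 1.58 μm/a × 8.96 g/cm³ = 14.16 g·m⁻²·a⁻¹
zinc: temperature factor f = -0.071·(1.9) = -0.1349
  Pd branch = 0.0129·Pd^0.44·e^(0.046·RH+f) = 1.297 μm/a
  Sd branch = 0.0175·Sd^0.57·e^(0.008·RH+0.085·T) = 0.419 μm/a
  r_corr = 1.297 + 0.419 = 1.716 μm/a
  mass loss = 1.716 μm/a × 7.14 g/cm³ = 12.25 g·m⁻²·a⁻¹
Ordering by g·m⁻²·a⁻¹: copper (14.2) > zinc (12.3)

zinc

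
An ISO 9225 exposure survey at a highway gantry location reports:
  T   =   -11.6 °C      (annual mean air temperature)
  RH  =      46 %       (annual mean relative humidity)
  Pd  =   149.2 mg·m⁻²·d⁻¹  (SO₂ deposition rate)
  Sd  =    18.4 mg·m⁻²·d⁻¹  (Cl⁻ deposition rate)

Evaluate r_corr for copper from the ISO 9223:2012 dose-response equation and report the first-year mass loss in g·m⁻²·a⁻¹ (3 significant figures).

copper: f(T) = +0.126·(T−10) [T≤10 °C] = -2.7216
  sulphur-dioxide contribution → 0.01933 μm/a
  chloride contribution → 0.06677 μm/a
  total first-year rate 0.08609 μm/a
Convert to mass loss: 0.08609 μm/a × 8.96 g/cm³ = 0.7714 g·m⁻²·a⁻¹

r_corr = 0.771 g·m⁻²·a⁻¹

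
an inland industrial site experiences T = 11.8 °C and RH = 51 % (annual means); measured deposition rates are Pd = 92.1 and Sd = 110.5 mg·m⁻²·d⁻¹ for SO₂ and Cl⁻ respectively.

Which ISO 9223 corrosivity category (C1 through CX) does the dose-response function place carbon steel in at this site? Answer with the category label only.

carbon steel: f(T) = -0.054·(T−10) [T>10 °C] = -0.0972
  sulphur-dioxide contribution → 46.79 μm/a
  chloride contribution → 16.27 μm/a
  total first-year rate 63.06 μm/a
Category bounds: 50…80 μm/a bracket r_corr ⇒ C4

C4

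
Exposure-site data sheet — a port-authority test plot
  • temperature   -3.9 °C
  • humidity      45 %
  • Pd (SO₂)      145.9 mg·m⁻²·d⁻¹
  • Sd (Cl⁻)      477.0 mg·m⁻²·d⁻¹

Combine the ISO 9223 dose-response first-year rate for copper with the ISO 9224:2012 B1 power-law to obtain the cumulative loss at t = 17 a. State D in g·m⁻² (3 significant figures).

copper: T≤10 °C ⇒ hinge +0.126·(-3.9−10) = -1.7514
  SO₂ term: 0.0053·145.9^0.26·exp(0.059·45-1.7514) = 0.04779
  Sd branch = 0.01025·Sd^0.27·e^(0.036·RH+0.049·T) = 0.2262 μm/a
  r_corr = 0.04779 + 0.2262 = 0.274 μm/a
Power-law: D(17) = r_corr · 17^0.667
  D(17) = 0.274 × 17^0.667 = 0.274 × 6.618 = 1.813 μm
  Mass loss = 1.813 μm × 8.96 g/cm³ = 16.25 g·m⁻²

D(17) = 16.2 g·m⁻²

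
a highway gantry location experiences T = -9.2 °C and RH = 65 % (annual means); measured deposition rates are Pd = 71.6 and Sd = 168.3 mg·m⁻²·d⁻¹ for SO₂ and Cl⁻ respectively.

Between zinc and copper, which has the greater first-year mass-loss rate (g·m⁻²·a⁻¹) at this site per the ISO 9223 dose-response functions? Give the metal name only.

zinc

zinc: temperature factor f = +0.038·(-19.2) = -0.7296
  Pd branch = 0.0129·Pd^0.44·e^(0.046·RH+f) = 0.8099 μm/a
  Cl⁻ term: 0.0175·168.3^0.57·exp(0.008·65+0.085·-9.2) = 0.2501
  r_corr = 0.8099 + 0.2501 = 1.06 μm/a
  mass loss = 1.06 μm/a × 7.14 g/cm³ = 7.568 g·m⁻²·a⁻¹
copper: temperature factor f = +0.126·(-19.2) = -2.4192
  SO₂ term: 0.0053·71.6^0.26·exp(0.059·65-2.4192) = 0.06629
  Sd branch = 0.01025·Sd^0.27·e^(0.036·RH+0.049·T) = 0.2705 μm/a
  r_corr = 0.06629 + 0.2705 = 0.3368 μm/a
  mass loss = 0.3368 μm/a × 8.96 g/cm³ = 3.018 g·m⁻²·a⁻¹
Ordering by g·m⁻²·a⁻¹: zinc (7.57) > copper (3.02)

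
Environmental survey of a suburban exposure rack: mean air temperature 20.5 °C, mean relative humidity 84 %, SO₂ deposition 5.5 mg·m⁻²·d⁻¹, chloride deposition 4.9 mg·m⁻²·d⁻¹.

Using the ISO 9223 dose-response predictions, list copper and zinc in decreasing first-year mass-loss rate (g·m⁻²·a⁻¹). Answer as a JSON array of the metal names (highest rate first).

copper: temperature factor f = -0.080·(10.5) = -0.8400
  sulphur-dioxide contribution → 0.5062 μm/a
  chloride contribution → 0.8844 μm/a
  ⇒ r_corr(copper) = 1.391 μm/a
  mass loss = 1.391 μm/a × 8.96 g/cm³ = 12.46 g·m⁻²·a⁻¹
zinc: T>10 °C ⇒ hinge -0.071·(20.5−10) = -0.7455
  sulphur-dioxide contribution → 0.6176 μm/a
  chloride contribution → 0.4842 μm/a
  total first-year rate 1.102 μm/a
  mass loss = 1.102 μm/a × 7.14 g/cm³ = 7.867 g·m⁻²·a⁻¹
Ordering by g·m⁻²·a⁻¹: copper (12.5) > zinc (7.87)

["copper", "zinc"]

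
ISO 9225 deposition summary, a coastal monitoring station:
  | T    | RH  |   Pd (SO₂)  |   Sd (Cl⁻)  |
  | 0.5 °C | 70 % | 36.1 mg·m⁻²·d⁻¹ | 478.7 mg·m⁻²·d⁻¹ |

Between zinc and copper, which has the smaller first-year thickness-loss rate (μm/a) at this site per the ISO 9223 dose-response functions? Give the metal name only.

copper

zinc: f(T) = +0.038·(T−10) [T≤10 °C] = -0.3610
  sulphur-dioxide contribution → 1.09 μm/a
  chloride contribution → 1.077 μm/a
  total first-year rate 2.168 μm/a
copper: T≤10 °C ⇒ hinge +0.126·(0.5−10) = -1.1970
  sulphur-dioxide contribution → 0.2529 μm/a
  chloride contribution → 0.6909 μm/a
  total first-year rate 0.9438 μm/a
Ordering by μm/a: zinc (2.17) > copper (0.944)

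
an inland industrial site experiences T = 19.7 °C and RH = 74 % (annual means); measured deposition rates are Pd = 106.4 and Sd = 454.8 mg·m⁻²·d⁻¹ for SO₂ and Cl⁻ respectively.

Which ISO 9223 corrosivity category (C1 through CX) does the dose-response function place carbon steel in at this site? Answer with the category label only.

C5

carbon steel: f(T) = -0.054·(T−10) [T>10 °C] = -0.5238
  Pd branch = 1.77·Pd^0.52·e^(0.02·RH+f) = 52.15 μm/a
  Cl⁻ term: 0.102·454.8^0.62·exp(0.033·74+0.04·19.7) = 114.6
  r_corr = 52.15 + 114.6 = 166.8 μm/a
ISO 9223 Table 2 (carbon steel): 80 < 167 ≤ 200 μm/a ⇒ C5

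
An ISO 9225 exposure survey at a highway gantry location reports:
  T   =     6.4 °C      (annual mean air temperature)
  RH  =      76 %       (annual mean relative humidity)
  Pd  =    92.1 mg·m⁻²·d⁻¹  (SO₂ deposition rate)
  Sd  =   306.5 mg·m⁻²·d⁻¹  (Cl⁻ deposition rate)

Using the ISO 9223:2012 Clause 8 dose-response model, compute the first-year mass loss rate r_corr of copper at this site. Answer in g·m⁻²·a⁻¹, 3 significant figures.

copper: f(T) = +0.126·(T−10) [T≤10 °C] = -0.4536
  SO₂ term: 0.0053·92.1^0.26·exp(0.059·76-0.4536) = 0.9669
  Cl⁻ term: 0.01025·306.5^0.27·exp(0.036·76+0.049·6.4) = 1.015
  sum: 0.9669 + 1.015 → r_corr = 1.982 μm/a
Convert to mass loss: 1.982 μm/a × 8.96 g/cm³ = 17.76 g·m⁻²·a⁻¹

r_corr = 17.8 g·m⁻²·a⁻¹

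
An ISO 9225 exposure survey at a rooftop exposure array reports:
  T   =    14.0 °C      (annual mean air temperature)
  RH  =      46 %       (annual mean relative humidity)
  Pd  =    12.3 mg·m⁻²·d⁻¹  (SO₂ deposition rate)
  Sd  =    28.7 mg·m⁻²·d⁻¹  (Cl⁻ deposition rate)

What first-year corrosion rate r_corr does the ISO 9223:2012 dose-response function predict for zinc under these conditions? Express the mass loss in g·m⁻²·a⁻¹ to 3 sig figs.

r_corr = 5.76 g·m⁻²·a⁻¹

zinc: f(T) = -0.071·(T−10) [T>10 °C] = -0.2840
  sulphur-dioxide contribution → 0.2431 μm/a
  chloride contribution → 0.5632 μm/a
  ⇒ r_corr(zinc) = 0.8063 μm/a
Convert to mass loss: 0.8063 μm/a × 7.14 g/cm³ = 5.757 g·m⁻²·a⁻¹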